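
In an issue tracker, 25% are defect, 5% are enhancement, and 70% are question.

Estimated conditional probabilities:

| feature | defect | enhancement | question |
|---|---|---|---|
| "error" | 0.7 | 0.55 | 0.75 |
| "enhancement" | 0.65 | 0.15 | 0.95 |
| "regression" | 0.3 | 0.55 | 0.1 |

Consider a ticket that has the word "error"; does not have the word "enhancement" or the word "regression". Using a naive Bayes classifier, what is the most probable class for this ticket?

defect: 0.25 × 0.7 × (1−0.65) × (1−0.3) = 0.042875
enhancement: 0.05 × 0.55 × (1−0.15) × (1−0.55) = 0.01051875
question: 0.7 × 0.75 × (1−0.95) × (1−0.1) = 0.023625
Highest score → defect.

defect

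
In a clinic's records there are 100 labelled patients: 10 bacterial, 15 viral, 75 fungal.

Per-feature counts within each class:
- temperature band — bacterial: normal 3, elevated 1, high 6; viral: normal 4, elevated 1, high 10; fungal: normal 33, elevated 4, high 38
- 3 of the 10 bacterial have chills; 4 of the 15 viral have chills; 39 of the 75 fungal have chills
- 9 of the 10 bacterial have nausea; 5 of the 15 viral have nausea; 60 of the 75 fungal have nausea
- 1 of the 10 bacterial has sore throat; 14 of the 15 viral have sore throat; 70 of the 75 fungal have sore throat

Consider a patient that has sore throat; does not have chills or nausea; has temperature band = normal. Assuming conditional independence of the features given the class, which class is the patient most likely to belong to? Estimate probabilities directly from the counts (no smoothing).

fungal

bacterial: (10/100) × (3/10) × (7/10) × (1/10) × (1/10) = 0.00021
viral: (15/100) × (4/15) × (11/15) × (10/15) × (14/15) ≈ 0.0182519
fungal: (75/100) × (33/75) × (36/75) × (15/75) × (70/75) = 0.029568
Highest score → fungal.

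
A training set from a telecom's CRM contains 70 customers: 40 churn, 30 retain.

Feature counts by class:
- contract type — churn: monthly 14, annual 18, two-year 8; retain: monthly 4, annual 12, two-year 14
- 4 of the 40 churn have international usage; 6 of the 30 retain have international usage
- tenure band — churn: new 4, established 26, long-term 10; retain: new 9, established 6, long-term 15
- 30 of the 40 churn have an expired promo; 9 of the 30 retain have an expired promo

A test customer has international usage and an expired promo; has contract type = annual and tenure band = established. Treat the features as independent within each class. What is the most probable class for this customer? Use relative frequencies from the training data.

churn: (40/70) × (18/40) × (4/40) × (26/40) × (30/40) ≈ 0.0125357
retain: (30/70) × (12/30) × (6/30) × (6/30) × (9/30) ≈ 0.00205714
Highest score → churn.

churn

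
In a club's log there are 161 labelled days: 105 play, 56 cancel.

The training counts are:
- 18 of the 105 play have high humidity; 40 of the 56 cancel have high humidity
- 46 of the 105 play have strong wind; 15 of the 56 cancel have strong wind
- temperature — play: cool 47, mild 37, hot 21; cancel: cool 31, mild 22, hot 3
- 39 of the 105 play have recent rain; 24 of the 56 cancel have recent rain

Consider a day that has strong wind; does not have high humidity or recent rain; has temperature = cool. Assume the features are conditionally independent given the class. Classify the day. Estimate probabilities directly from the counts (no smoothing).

play

play: (105/161) × (87/105) × (46/105) × (47/105) × (66/105) ≈ 0.0666078
cancel: (56/161) × (16/56) × (15/56) × (31/56) × (32/56) ≈ 0.0084204
Highest score → play.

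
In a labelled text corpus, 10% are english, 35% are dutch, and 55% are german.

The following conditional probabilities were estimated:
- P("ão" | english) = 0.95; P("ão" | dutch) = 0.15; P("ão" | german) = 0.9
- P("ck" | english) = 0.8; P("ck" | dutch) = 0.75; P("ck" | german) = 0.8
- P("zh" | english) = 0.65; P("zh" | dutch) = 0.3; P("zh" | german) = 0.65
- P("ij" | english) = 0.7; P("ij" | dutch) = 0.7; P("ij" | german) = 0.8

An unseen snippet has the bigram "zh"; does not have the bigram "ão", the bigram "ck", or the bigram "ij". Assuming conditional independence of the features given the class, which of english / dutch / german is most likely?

dutch

english: 0.1 × (1−0.95) × (1−0.8) × 0.65 × (1−0.7) = 0.000195
dutch: 0.35 × (1−0.15) × (1−0.75) × 0.3 × (1−0.7) = 0.00669375
german: 0.55 × (1−0.9) × (1−0.8) × 0.65 × (1−0.8) = 0.00143
Highest score → dutch.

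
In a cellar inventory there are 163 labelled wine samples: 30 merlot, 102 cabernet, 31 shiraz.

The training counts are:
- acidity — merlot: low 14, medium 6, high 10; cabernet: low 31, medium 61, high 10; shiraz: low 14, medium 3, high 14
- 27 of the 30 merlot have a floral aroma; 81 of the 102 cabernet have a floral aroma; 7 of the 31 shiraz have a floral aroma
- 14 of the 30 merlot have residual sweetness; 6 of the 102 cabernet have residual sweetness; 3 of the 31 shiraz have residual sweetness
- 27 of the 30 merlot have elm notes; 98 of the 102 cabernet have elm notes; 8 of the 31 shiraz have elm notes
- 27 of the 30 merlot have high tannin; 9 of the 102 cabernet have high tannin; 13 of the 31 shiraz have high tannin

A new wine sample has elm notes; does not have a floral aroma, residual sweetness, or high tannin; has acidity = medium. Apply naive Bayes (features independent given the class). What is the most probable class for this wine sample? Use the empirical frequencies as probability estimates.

merlot: (30/163) × (6/30) × (3/30) × (16/30) × (27/30) × (3/30) ≈ 0.000176687
cabernet: (102/163) × (61/102) × (21/102) × (96/102) × (98/102) × (93/102) ≈ 0.0635245
shiraz: (31/163) × (3/31) × (24/31) × (28/31) × (8/31) × (18/31) ≈ 0.0019285
Highest score → cabernet.

cabernet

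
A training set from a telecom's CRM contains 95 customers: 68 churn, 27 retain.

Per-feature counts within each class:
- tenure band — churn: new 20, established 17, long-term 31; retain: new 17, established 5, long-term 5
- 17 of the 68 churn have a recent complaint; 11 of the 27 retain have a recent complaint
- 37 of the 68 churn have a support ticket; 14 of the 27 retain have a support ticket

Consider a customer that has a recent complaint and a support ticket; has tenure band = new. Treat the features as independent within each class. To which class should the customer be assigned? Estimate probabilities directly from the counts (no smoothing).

retain

churn: (68/95) × (20/68) × (17/68) × (37/68) ≈ 0.0286378
retain: (27/95) × (17/27) × (11/27) × (14/27) ≈ 0.0378023
Highest score → retain.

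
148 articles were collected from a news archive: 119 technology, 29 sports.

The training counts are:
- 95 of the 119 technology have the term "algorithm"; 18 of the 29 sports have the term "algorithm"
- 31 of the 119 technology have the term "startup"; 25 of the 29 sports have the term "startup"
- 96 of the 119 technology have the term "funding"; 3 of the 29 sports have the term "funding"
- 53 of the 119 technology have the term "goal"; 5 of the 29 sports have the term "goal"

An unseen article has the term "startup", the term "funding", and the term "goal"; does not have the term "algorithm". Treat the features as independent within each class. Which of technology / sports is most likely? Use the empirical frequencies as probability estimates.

technology: (119/148) × (24/119) × (31/119) × (96/119) × (53/119) ≈ 0.0151781
sports: (29/148) × (11/29) × (25/29) × (3/29) × (5/29) ≈ 0.00114279
Highest score → technology.

technology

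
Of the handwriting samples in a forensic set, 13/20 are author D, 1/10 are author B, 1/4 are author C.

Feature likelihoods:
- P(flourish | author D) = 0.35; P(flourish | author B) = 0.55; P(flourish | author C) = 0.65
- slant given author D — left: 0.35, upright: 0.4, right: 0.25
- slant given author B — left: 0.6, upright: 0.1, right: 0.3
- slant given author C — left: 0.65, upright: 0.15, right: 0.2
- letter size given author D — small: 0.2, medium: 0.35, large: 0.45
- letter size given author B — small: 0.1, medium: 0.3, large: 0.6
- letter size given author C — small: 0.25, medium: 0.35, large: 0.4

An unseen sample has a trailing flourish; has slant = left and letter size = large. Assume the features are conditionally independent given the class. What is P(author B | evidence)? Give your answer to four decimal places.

author D: 0.65 × 0.35 × 0.35 × 0.45 = 0.03583125
author B: 0.1 × 0.55 × 0.6 × 0.6 = 0.0198
author C: 0.25 × 0.65 × 0.65 × 0.4 = 0.04225
P(author B | x) = 0.0198 / 0.09788125 ≈ 0.2023

0.2023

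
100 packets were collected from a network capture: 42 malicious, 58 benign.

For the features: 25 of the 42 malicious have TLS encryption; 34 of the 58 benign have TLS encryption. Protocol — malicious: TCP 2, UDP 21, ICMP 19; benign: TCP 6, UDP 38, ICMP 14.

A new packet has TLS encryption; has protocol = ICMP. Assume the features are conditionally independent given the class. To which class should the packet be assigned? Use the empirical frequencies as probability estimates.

malicious: (42/100) × (25/42) × (19/42) ≈ 0.113095
benign: (58/100) × (34/58) × (14/58) ≈ 0.082069
Highest score → malicious.

malicious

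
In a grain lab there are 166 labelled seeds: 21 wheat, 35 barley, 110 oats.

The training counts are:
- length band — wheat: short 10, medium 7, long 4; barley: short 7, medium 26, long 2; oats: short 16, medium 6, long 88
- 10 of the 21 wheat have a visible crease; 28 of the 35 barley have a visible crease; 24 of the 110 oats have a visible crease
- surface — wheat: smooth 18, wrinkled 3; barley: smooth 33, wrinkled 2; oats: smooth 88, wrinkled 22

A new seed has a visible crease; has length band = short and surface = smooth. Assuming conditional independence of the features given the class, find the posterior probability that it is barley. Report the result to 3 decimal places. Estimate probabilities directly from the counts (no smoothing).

0.434

wheat: (21/166) × (10/21) × (10/21) × (18/21) ≈ 0.0245881
barley: (35/166) × (7/35) × (28/35) × (33/35) ≈ 0.0318072
oats: (110/166) × (16/110) × (24/110) × (88/110) ≈ 0.0168237
P(barley | x) = 0.0318072 / 0.073219 ≈ 0.434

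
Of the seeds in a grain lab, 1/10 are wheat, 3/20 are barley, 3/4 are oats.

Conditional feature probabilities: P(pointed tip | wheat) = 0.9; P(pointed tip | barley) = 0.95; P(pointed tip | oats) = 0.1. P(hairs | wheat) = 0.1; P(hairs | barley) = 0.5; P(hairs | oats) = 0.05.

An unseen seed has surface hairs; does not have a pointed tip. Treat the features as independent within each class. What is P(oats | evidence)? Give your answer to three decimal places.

0.877

wheat: 0.1 × (1−0.9) × 0.1 = 0.001
barley: 0.15 × (1−0.95) × 0.5 = 0.00375
oats: 0.75 × (1−0.1) × 0.05 = 0.03375
P(oats | x) = 0.03375 / 0.0385 ≈ 0.877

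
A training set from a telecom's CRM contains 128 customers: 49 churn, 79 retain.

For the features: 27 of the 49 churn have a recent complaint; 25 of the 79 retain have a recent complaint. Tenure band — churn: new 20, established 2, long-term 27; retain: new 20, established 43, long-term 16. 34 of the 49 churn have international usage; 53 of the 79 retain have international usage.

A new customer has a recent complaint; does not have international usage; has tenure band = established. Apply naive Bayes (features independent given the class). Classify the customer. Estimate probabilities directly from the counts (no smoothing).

churn: (49/128) × (27/49) × (2/49) × (15/49) ≈ 0.00263562
retain: (79/128) × (25/79) × (43/79) × (26/79) ≈ 0.0349879
Highest score → retain.

retain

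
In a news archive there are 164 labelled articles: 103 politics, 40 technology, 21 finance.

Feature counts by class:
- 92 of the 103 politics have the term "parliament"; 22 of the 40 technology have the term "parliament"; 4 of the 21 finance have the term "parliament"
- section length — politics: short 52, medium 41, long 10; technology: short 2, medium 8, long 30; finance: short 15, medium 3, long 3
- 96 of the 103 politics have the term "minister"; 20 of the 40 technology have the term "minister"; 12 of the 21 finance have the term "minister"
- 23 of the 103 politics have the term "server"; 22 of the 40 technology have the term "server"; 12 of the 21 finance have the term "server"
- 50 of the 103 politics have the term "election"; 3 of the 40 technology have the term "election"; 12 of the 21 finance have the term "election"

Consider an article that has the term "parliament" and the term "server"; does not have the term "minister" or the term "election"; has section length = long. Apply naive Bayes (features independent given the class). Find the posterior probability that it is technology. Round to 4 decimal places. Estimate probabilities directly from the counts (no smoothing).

0.9700

politics: (103/164) × (92/103) × (10/103) × (7/103) × (23/103) × (53/103) ≈ 0.000425301
technology: (40/164) × (22/40) × (30/40) × (20/40) × (22/40) × (37/40) ≈ 0.0255926
finance: (21/164) × (4/21) × (3/21) × (9/21) × (12/21) × (9/21) ≈ 0.000365701
P(technology | x) = 0.0255926 / 0.026383602 ≈ 0.9700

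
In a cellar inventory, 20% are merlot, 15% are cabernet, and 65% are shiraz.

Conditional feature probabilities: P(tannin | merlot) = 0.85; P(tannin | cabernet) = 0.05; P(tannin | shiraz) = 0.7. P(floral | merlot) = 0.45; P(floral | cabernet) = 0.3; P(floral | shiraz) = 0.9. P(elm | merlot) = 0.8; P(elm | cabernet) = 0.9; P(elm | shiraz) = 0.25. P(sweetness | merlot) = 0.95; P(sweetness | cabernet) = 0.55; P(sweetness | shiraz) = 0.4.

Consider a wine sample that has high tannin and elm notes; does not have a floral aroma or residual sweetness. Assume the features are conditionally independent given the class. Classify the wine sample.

merlot: 0.2 × 0.85 × (1−0.45) × 0.8 × (1−0.95) = 0.00374
cabernet: 0.15 × 0.05 × (1−0.3) × 0.9 × (1−0.55) = 0.00212625
shiraz: 0.65 × 0.7 × (1−0.9) × 0.25 × (1−0.4) = 0.006825
Highest score → shiraz.

shiraz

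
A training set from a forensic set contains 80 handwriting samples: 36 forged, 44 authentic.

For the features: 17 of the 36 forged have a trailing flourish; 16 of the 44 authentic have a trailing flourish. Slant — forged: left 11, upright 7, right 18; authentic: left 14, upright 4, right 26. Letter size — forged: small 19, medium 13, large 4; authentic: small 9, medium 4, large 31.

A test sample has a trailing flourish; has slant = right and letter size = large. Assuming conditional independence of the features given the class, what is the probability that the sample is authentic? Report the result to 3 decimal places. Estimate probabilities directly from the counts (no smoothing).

0.876

forged: (36/80) × (17/36) × (18/36) × (4/36) ≈ 0.0118056
authentic: (44/80) × (16/44) × (26/44) × (31/44) ≈ 0.0832645
P(authentic | x) = 0.0832645 / 0.0950701 ≈ 0.876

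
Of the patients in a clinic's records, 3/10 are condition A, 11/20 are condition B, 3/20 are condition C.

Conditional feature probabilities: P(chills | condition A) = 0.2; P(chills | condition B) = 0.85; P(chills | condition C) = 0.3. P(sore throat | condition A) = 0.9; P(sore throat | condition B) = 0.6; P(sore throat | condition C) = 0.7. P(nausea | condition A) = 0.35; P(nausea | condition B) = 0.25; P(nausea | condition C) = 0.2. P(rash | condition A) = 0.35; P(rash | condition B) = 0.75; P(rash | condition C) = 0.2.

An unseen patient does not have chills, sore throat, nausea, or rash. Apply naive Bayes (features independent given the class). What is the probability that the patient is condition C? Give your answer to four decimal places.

condition A: 0.3 × (1−0.2) × (1−0.9) × (1−0.35) × (1−0.35) = 0.01014
condition B: 0.55 × (1−0.85) × (1−0.6) × (1−0.25) × (1−0.75) = 0.0061875
condition C: 0.15 × (1−0.3) × (1−0.7) × (1−0.2) × (1−0.2) = 0.02016
P(condition C | x) = 0.02016 / 0.0364875 ≈ 0.5525

0.5525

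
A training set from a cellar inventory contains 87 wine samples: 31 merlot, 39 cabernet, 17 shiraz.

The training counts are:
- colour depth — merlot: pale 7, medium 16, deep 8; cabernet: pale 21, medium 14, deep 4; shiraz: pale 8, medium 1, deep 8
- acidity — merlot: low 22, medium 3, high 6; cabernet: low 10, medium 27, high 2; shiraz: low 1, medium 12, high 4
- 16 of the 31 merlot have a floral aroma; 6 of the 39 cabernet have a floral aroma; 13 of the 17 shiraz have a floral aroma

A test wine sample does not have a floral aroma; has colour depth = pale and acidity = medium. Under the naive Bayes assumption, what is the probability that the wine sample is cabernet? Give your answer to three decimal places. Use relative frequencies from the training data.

0.881

merlot: (31/87) × (7/31) × (3/31) × (15/31) ≈ 0.00376763
cabernet: (39/87) × (21/39) × (27/39) × (33/39) ≈ 0.1414
shiraz: (17/87) × (8/17) × (12/17) × (4/17) ≈ 0.0152726
P(cabernet | x) = 0.1414 / 0.16044023 ≈ 0.881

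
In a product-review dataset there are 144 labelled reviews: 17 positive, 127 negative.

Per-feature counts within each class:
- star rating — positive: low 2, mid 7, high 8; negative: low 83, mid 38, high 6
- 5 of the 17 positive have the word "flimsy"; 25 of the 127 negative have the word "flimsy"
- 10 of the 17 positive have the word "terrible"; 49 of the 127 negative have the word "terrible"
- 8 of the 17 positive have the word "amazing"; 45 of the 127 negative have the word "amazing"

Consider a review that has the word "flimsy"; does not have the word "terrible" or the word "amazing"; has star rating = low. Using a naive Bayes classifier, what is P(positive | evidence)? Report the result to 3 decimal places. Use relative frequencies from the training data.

positive: (17/144) × (2/17) × (5/17) × (7/17) × (9/17) ≈ 0.000890495
negative: (127/144) × (83/127) × (25/127) × (78/127) × (82/127) ≈ 0.0449938
P(positive | x) = 0.000890495 / 0.045884295 ≈ 0.019

0.019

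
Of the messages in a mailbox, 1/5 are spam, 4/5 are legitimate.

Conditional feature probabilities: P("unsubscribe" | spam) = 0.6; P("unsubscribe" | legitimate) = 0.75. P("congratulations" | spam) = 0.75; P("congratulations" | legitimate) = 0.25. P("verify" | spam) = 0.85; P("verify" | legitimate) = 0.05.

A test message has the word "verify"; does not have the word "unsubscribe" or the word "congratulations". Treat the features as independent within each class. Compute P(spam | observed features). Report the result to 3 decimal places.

spam: 0.2 × (1−0.6) × (1−0.75) × 0.85 = 0.017
legitimate: 0.8 × (1−0.75) × (1−0.25) × 0.05 = 0.0075
P(spam | x) = 0.017 / 0.0245 ≈ 0.694

0.694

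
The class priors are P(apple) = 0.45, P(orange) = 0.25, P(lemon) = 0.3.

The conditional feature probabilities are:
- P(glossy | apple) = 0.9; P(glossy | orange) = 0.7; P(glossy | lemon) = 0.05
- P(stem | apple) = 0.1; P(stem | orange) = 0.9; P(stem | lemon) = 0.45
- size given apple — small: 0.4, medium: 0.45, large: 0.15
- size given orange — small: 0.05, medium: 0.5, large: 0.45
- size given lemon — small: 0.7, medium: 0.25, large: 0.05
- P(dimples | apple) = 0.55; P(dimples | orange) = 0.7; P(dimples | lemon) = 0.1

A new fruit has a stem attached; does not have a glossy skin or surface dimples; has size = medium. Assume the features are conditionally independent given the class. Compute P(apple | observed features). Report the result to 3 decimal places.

0.023

apple: 0.45 × (1−0.9) × 0.1 × 0.45 × (1−0.55) = 0.00091125
orange: 0.25 × (1−0.7) × 0.9 × 0.5 × (1−0.7) = 0.010125
lemon: 0.3 × (1−0.05) × 0.45 × 0.25 × (1−0.1) = 0.02885625
P(apple | x) = 0.00091125 / 0.0398925 ≈ 0.023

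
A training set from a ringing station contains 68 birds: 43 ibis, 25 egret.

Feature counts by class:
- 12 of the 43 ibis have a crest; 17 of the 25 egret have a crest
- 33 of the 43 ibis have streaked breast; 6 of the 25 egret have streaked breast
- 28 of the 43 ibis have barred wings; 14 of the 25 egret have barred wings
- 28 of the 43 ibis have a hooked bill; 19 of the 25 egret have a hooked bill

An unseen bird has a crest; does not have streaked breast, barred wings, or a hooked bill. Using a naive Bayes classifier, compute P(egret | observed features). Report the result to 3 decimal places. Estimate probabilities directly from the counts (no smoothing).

ibis: (43/68) × (12/43) × (10/43) × (15/43) × (15/43) ≈ 0.00499401
egret: (25/68) × (17/25) × (19/25) × (11/25) × (6/25) = 0.020064
P(egret | x) = 0.020064 / 0.02505801 ≈ 0.801

0.801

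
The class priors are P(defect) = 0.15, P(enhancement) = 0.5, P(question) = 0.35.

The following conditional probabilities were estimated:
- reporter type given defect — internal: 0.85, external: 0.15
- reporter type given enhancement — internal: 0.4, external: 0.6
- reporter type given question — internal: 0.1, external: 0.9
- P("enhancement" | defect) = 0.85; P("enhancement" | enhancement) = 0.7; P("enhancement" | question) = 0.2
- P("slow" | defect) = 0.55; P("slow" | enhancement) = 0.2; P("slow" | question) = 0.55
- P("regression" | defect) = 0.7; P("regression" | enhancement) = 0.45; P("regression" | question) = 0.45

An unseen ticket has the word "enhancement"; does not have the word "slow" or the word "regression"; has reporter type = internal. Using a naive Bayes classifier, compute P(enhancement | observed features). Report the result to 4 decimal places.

0.7901

defect: 0.15 × 0.85 × 0.85 × (1−0.55) × (1−0.7) = 0.014630625
enhancement: 0.5 × 0.4 × 0.7 × (1−0.2) × (1−0.45) = 0.0616
question: 0.35 × 0.1 × 0.2 × (1−0.55) × (1−0.45) = 0.0017325
P(enhancement | x) = 0.0616 / 0.077963125 ≈ 0.7901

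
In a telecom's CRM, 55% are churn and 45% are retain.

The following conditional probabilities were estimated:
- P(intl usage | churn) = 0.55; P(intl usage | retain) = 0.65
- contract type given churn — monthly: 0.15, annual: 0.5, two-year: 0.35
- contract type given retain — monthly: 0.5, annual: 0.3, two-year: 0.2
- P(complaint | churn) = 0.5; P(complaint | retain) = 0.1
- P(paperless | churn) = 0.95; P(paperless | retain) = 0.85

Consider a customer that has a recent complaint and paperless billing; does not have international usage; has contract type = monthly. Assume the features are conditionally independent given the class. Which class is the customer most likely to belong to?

churn: 0.55 × (1−0.55) × 0.15 × 0.5 × 0.95 = 0.017634375
retain: 0.45 × (1−0.65) × 0.5 × 0.1 × 0.85 = 0.00669375
Highest score → churn.

churn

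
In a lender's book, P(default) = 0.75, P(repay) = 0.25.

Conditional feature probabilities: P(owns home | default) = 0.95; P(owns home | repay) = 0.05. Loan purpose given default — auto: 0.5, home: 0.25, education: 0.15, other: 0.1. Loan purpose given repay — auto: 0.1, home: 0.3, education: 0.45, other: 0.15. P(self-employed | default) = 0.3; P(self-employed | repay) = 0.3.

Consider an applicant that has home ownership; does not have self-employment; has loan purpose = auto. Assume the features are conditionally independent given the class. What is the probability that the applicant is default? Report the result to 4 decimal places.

default: 0.75 × 0.95 × 0.5 × (1−0.3) = 0.249375
repay: 0.25 × 0.05 × 0.1 × (1−0.3) = 0.000875
P(default | x) = 0.249375 / 0.25025 ≈ 0.9965

0.9965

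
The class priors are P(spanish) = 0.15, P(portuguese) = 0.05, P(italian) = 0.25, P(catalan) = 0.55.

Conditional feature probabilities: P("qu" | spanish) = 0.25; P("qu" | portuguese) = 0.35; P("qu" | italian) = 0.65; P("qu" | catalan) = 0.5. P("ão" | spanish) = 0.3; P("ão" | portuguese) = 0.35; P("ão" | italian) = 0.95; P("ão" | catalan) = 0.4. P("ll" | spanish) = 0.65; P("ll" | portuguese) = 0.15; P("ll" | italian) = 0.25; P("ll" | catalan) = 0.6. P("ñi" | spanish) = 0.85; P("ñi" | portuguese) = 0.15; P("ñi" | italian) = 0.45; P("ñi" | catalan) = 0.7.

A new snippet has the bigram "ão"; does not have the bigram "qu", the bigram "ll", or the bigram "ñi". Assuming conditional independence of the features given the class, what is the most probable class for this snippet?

spanish: 0.15 × (1−0.25) × 0.3 × (1−0.65) × (1−0.85) = 0.001771875
portuguese: 0.05 × (1−0.35) × 0.35 × (1−0.15) × (1−0.15) = 0.0082184375
italian: 0.25 × (1−0.65) × 0.95 × (1−0.25) × (1−0.45) = 0.0342890625
catalan: 0.55 × (1−0.5) × 0.4 × (1−0.6) × (1−0.7) = 0.0132
Highest score → italian.

italian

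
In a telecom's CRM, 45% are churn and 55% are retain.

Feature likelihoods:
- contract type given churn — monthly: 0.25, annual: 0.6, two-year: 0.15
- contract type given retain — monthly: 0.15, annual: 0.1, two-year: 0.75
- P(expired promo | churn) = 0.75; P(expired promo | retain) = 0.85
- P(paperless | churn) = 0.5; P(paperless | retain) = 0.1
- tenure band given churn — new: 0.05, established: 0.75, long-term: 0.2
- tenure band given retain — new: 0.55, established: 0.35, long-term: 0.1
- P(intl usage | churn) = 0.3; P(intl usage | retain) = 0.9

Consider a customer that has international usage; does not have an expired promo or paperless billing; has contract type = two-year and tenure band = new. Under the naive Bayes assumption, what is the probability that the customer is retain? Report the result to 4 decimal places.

churn: 0.45 × 0.15 × (1−0.75) × (1−0.5) × 0.05 × 0.3 = 0.0001265625
retain: 0.55 × 0.75 × (1−0.85) × (1−0.1) × 0.55 × 0.9 = 0.0275653125
P(retain | x) = 0.0275653125 / 0.027691875 ≈ 0.9954

0.9954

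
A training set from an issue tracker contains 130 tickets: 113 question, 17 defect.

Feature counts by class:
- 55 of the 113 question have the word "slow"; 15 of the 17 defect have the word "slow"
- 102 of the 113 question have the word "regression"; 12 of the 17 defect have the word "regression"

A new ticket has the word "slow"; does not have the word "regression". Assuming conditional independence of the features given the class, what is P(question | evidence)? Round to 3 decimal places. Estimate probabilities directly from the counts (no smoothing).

0.548

question: (113/130) × (55/113) × (11/113) ≈ 0.0411845
defect: (17/130) × (15/17) × (5/17) ≈ 0.0339367
P(question | x) = 0.0411845 / 0.0751212 ≈ 0.548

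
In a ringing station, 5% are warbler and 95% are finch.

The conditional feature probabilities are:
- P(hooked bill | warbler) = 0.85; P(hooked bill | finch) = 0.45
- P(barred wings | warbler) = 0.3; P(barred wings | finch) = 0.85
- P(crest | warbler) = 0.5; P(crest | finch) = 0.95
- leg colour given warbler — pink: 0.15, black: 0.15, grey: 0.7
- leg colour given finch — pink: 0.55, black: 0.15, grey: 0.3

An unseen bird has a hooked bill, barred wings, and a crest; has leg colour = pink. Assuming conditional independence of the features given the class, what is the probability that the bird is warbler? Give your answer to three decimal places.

warbler: 0.05 × 0.85 × 0.3 × 0.5 × 0.15 = 0.00095625
finch: 0.95 × 0.45 × 0.85 × 0.95 × 0.55 = 0.1898634375
P(warbler | x) = 0.00095625 / 0.1908196875 ≈ 0.005

0.005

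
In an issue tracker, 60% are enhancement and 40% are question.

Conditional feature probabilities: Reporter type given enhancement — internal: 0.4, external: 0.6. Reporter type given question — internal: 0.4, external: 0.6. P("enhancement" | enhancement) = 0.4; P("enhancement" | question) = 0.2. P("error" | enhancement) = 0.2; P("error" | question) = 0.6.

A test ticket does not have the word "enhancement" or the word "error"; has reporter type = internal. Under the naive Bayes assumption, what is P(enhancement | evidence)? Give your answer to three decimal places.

0.692

enhancement: 0.6 × 0.4 × (1−0.4) × (1−0.2) = 0.1152
question: 0.4 × 0.4 × (1−0.2) × (1−0.6) = 0.0512
P(enhancement | x) = 0.1152 / 0.1664 ≈ 0.692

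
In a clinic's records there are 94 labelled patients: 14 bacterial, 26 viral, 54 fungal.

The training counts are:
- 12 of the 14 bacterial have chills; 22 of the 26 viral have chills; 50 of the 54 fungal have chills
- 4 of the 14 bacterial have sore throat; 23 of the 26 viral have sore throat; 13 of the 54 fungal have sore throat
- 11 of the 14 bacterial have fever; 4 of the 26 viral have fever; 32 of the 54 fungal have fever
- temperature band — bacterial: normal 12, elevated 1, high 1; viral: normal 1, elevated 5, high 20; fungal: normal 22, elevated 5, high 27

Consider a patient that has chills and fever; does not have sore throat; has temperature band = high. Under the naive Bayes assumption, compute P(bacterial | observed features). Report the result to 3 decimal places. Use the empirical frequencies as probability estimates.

bacterial: (14/94) × (12/14) × (10/14) × (11/14) × (1/14) ≈ 0.00511755
viral: (26/94) × (22/26) × (3/26) × (4/26) × (20/26) ≈ 0.00319585
fungal: (54/94) × (50/54) × (41/54) × (32/54) × (27/54) ≈ 0.119663
P(bacterial | x) = 0.00511755 / 0.1279764 ≈ 0.040

0.040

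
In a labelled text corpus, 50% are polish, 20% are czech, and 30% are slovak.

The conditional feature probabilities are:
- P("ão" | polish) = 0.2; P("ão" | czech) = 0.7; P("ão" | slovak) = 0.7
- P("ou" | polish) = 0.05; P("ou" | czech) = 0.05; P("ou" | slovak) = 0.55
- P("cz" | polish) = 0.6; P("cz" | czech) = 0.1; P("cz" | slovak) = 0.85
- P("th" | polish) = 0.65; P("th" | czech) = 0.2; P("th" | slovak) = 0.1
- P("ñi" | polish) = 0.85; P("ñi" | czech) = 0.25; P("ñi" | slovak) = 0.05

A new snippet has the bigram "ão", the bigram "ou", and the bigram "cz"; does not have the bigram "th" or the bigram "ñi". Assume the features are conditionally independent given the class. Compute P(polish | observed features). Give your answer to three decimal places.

0.002

polish: 0.5 × 0.2 × 0.05 × 0.6 × (1−0.65) × (1−0.85) = 0.0001575
czech: 0.2 × 0.7 × 0.05 × 0.1 × (1−0.2) × (1−0.25) = 0.00042
slovak: 0.3 × 0.7 × 0.55 × 0.85 × (1−0.1) × (1−0.05) = 0.083939625
P(polish | x) = 0.0001575 / 0.084517125 ≈ 0.002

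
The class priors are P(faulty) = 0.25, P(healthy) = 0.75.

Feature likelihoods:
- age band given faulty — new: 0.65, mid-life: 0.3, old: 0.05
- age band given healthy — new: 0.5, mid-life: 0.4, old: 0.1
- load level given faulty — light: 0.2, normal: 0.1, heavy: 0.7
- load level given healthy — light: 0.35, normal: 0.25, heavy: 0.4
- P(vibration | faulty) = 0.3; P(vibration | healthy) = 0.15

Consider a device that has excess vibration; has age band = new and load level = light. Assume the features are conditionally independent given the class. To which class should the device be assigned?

faulty: 0.25 × 0.65 × 0.2 × 0.3 = 0.00975
healthy: 0.75 × 0.5 × 0.35 × 0.15 = 0.0196875
Highest score → healthy.

healthy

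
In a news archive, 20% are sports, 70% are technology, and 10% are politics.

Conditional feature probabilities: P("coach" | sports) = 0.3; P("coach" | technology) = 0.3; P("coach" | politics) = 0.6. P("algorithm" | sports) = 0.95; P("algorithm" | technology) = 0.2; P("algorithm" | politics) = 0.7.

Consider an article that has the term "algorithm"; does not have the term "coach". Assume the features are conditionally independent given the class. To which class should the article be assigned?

sports: 0.2 × (1−0.3) × 0.95 = 0.133
technology: 0.7 × (1−0.3) × 0.2 = 0.098
politics: 0.1 × (1−0.6) × 0.7 = 0.028
Highest score → sports.

sports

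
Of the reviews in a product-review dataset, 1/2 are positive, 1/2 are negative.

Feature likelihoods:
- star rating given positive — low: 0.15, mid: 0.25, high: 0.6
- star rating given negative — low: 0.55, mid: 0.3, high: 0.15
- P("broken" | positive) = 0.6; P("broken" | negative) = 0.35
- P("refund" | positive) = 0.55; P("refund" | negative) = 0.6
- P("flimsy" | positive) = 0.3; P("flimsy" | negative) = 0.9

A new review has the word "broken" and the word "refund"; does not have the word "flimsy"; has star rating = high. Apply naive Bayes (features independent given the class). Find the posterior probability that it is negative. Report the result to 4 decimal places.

0.0222

positive: 0.5 × 0.6 × 0.6 × 0.55 × (1−0.3) = 0.0693
negative: 0.5 × 0.15 × 0.35 × 0.6 × (1−0.9) = 0.001575
P(negative | x) = 0.001575 / 0.070875 ≈ 0.0222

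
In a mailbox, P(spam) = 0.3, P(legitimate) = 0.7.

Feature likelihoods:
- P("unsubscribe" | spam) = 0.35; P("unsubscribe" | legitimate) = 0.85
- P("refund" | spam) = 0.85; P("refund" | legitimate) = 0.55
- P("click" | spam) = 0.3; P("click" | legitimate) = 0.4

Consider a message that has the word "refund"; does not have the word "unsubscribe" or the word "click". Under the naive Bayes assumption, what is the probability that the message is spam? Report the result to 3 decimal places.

0.770

spam: 0.3 × (1−0.35) × 0.85 × (1−0.3) = 0.116025
legitimate: 0.7 × (1−0.85) × 0.55 × (1−0.4) = 0.03465
P(spam | x) = 0.116025 / 0.150675 ≈ 0.770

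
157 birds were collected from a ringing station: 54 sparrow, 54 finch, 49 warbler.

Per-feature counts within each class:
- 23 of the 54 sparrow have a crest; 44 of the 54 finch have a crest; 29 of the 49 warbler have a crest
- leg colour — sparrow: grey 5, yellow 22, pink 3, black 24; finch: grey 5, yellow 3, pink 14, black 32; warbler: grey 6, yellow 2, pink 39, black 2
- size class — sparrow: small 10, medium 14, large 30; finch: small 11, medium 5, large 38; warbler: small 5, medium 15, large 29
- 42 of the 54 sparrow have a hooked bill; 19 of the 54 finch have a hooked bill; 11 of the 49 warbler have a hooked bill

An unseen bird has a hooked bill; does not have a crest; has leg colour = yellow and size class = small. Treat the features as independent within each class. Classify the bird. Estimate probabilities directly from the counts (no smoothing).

sparrow

sparrow: (54/157) × (31/54) × (22/54) × (10/54) × (42/54) ≈ 0.0115865
finch: (54/157) × (10/54) × (3/54) × (11/54) × (19/54) ≈ 0.000253622
warbler: (49/157) × (20/49) × (2/49) × (5/49) × (11/49) ≈ 0.000119106
Highest score → sparrow.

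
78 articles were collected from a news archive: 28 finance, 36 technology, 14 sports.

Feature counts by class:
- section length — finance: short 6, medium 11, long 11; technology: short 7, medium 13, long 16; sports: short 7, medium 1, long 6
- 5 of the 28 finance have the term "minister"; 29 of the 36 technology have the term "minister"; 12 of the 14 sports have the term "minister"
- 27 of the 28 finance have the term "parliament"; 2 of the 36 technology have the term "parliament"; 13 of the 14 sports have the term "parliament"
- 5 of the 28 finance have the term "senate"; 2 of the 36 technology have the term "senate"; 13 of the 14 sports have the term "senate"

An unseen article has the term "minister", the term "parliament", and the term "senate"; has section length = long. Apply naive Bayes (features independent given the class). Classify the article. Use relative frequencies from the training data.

finance: (28/78) × (11/28) × (5/28) × (27/28) × (5/28) ≈ 0.00433638
technology: (36/78) × (16/36) × (29/36) × (2/36) × (2/36) ≈ 0.000510007
sports: (14/78) × (6/14) × (12/14) × (13/14) × (13/14) ≈ 0.0568513
Highest score → sports.

sports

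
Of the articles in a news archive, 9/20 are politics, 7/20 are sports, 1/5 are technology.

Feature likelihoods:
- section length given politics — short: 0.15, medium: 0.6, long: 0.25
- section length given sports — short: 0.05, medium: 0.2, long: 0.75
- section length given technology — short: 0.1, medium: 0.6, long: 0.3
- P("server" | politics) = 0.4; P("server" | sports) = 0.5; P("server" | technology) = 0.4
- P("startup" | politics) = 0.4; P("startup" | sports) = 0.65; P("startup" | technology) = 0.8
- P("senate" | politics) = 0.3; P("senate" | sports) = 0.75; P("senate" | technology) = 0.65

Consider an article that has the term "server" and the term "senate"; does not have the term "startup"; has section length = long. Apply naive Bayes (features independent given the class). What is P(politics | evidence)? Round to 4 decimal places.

politics: 0.45 × 0.25 × 0.4 × (1−0.4) × 0.3 = 0.0081
sports: 0.35 × 0.75 × 0.5 × (1−0.65) × 0.75 = 0.034453125
technology: 0.2 × 0.3 × 0.4 × (1−0.8) × 0.65 = 0.00312
P(politics | x) = 0.0081 / 0.045673125 ≈ 0.1773

0.1773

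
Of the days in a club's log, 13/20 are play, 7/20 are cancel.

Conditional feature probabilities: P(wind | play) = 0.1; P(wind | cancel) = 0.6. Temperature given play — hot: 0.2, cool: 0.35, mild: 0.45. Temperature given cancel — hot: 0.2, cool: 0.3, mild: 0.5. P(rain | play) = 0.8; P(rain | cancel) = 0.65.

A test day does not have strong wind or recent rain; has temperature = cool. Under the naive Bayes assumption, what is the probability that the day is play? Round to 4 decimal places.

play: 0.65 × (1−0.1) × 0.35 × (1−0.8) = 0.04095
cancel: 0.35 × (1−0.6) × 0.3 × (1−0.65) = 0.0147
P(play | x) = 0.04095 / 0.05565 ≈ 0.7358

0.7358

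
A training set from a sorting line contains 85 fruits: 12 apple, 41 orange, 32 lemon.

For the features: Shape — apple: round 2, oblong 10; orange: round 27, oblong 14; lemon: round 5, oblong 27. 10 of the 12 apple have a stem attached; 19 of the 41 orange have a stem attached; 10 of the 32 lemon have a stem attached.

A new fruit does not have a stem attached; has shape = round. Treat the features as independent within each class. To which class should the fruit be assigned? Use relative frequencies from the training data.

apple: (12/85) × (2/12) × (2/12) ≈ 0.00392157
orange: (41/85) × (27/41) × (22/41) ≈ 0.170445
lemon: (32/85) × (5/32) × (22/32) ≈ 0.0404412
Highest score → orange.

orange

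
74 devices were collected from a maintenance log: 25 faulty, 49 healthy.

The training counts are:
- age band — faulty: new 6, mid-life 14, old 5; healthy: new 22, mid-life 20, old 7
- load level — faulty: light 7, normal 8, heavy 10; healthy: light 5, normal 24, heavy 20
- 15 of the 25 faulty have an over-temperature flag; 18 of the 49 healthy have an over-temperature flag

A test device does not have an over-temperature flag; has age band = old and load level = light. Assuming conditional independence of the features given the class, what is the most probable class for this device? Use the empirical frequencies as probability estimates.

faulty

faulty: (25/74) × (5/25) × (7/25) × (10/25) ≈ 0.00756757
healthy: (49/74) × (7/49) × (5/49) × (31/49) ≈ 0.00610669
Highest score → faulty.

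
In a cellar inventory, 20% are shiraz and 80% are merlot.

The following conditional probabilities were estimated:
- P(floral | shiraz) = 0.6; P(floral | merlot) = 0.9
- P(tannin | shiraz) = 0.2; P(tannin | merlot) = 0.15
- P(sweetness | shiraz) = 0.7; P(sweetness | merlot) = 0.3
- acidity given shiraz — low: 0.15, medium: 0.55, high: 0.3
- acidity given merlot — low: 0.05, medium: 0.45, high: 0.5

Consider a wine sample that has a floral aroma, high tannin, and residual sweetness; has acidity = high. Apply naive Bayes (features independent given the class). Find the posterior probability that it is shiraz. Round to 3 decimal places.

0.237

shiraz: 0.2 × 0.6 × 0.2 × 0.7 × 0.3 = 0.00504
merlot: 0.8 × 0.9 × 0.15 × 0.3 × 0.5 = 0.0162
P(shiraz | x) = 0.00504 / 0.02124 ≈ 0.237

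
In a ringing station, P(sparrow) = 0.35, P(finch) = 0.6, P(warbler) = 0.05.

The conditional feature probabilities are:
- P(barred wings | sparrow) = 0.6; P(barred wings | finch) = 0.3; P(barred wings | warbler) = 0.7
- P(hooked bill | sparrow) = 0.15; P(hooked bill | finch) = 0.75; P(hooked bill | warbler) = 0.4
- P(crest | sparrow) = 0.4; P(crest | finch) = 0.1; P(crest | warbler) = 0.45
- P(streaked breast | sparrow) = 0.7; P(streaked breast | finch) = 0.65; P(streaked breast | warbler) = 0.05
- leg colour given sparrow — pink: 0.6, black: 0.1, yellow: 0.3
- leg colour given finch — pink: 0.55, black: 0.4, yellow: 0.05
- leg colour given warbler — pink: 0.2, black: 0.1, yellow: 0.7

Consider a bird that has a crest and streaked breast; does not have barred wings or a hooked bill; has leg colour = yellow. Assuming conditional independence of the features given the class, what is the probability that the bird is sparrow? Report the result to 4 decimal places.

0.9539

sparrow: 0.35 × (1−0.6) × (1−0.15) × 0.4 × 0.7 × 0.3 = 0.009996
finch: 0.6 × (1−0.3) × (1−0.75) × 0.1 × 0.65 × 0.05 = 0.00034125
warbler: 0.05 × (1−0.7) × (1−0.4) × 0.45 × 0.05 × 0.7 = 0.00014175
P(sparrow | x) = 0.009996 / 0.010479 ≈ 0.9539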